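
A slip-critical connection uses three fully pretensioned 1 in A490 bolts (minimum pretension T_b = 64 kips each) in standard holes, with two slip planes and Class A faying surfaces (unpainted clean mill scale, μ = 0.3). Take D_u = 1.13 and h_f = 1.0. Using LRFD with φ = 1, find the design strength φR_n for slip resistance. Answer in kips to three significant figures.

R_n = μ · D_u · h_f · T_b · n_s · n_b = 0.3 × 1.13 × 1.0 × 64 × 2 × 3 = 130.2 kips.
Design strength φR_n = 1 × 130.2 = 130 kips.

130 kips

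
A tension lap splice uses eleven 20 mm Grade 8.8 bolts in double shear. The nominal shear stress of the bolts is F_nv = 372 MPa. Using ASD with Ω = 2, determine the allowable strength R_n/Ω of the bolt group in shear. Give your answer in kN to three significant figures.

1290 kN

A_b = π × 20² / 4 = 314.2 mm².
R_n = F_nv · A_b · n · n_s = 372 × 314.2 × 11 × 2 / 1000 = 2571 kN.
Allowable strength R_n/Ω = 2571 / 2 = 1290 kN.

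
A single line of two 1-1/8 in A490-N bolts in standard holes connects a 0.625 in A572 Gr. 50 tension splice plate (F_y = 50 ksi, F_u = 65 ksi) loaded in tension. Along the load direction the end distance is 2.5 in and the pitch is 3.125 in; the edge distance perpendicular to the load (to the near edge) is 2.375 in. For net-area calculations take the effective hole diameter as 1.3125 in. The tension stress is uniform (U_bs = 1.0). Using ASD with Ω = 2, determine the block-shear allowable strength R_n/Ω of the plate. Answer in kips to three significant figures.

Shear plane L_v = 2.5 + 1·3.125 = 5.625 in; A_gv = 5.625 × 0.625 = 3.516 in².
A_nv = (5.625 − 1.5·1.3125) × 0.625 = 2.285 in².
A_nt = (2.375 − 0.5·1.3125) × 0.625 = 1.074 in².
0.6 F_u A_nv = 89.12 kips; 0.6 F_y A_gv = 105.5 kips → shear rupture governs the shear term.
R_n = 89.12 + 1.0 × 65 × 1.074 = 158.9 kips.
Allowable strength R_n/Ω = 158.9 / 2 = 79.5 kips.

79.5 kips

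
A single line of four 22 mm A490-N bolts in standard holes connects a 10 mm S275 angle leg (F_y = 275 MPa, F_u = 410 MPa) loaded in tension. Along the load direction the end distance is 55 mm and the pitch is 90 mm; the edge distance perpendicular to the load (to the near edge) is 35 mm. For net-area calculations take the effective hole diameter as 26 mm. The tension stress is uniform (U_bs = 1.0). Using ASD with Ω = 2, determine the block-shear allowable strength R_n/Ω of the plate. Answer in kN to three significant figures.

313 kN

Shear plane L_v = 55 + 3·90 = 325 mm; A_gv = 325 × 10 = 3250 mm².
A_nv = (325 − 3.5·26) × 10 = 2340 mm².
A_nt = (35 − 0.5·26) × 10 = 220 mm².
0.6 F_u A_nv = 575.6 kN; 0.6 F_y A_gv = 536.2 kN → shear yielding governs the shear term.
R_n = 536.2 + 1.0 × 410 × 220 / 1000 = 626.5 kN.
Allowable strength R_n/Ω = 626.5 / 2 = 313 kN.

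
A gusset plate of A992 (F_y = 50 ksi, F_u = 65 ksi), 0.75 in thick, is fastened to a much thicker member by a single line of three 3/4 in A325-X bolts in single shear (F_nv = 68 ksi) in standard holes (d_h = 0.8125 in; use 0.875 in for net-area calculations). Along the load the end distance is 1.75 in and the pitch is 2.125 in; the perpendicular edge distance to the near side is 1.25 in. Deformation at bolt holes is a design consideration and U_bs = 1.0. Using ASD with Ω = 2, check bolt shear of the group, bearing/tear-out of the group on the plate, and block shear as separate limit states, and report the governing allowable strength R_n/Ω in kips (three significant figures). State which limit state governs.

45.1 kips (bolt shear governs)

Bolt shear: A_b = π·0.75²/4 = 0.4418 in²; R_n = 68 × 0.4418 × 3 × 1 = 90.12 kips → 90.12 / 2 = 45.1 kips.
Bearing: edge l_c = 1.344, r_n = 78.61 kips; interior l_c = 1.312, r_n = 76.78 kips; R_n = 78.61 + 2·76.78 = 232.2 kips → 116 kips.
Block shear: A_gv = 4.5, A_nv = 2.859, A_nt = 0.6094 in²; R_n = min(0.6F_uA_nv, 0.6F_yA_gv) + U_bs·F_u·A_nt = 151.1 kips → 75.6 kips.
Bolt shear governs: 45.1 kips.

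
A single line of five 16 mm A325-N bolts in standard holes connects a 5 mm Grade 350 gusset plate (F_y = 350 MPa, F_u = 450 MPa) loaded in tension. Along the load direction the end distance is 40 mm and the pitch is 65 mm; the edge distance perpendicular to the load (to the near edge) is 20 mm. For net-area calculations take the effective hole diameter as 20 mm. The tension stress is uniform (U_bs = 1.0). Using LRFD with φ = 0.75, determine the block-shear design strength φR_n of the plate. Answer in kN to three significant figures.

230 kN

Shear plane L_v = 40 + 4·65 = 300 mm; A_gv = 300 × 5 = 1500 mm².
A_nv = (300 − 4.5·20) × 5 = 1050 mm².
A_nt = (20 − 0.5·20) × 5 = 50 mm².
0.6 F_u A_nv = 283.5 kN; 0.6 F_y A_gv = 315 kN → shear rupture governs the shear term.
R_n = 283.5 + 1.0 × 450 × 50 / 1000 = 306 kN.
Design strength φR_n = 0.75 × 306 = 230 kN.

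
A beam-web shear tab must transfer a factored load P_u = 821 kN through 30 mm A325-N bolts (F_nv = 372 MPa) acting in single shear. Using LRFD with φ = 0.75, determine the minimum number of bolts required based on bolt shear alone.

5 bolts

A_b = π·30²/4 = 706.9 mm².
Per-bolt design strength φR_n = 0.75 × 372 × 706.9 × 1 / 1000 = 197.2 kN.
n ≥ 821 / 197.2 = 4.163 → use 5 bolts.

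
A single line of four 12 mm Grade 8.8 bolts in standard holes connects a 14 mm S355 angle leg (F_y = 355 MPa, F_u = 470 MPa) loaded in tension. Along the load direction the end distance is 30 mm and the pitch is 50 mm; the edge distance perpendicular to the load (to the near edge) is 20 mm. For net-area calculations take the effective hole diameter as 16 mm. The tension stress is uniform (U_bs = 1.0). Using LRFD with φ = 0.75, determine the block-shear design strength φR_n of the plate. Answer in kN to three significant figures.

Shear plane L_v = 30 + 3·50 = 180 mm; A_gv = 180 × 14 = 2520 mm².
A_nv = (180 − 3.5·16) × 14 = 1736 mm².
A_nt = (20 − 0.5·16) × 14 = 168 mm².
0.6 F_u A_nv = 489.6 kN; 0.6 F_y A_gv = 536.8 kN → shear rupture governs the shear term.
R_n = 489.6 + 1.0 × 470 × 168 / 1000 = 568.5 kN.
Design strength φR_n = 0.75 × 568.5 = 426 kN.

426 kN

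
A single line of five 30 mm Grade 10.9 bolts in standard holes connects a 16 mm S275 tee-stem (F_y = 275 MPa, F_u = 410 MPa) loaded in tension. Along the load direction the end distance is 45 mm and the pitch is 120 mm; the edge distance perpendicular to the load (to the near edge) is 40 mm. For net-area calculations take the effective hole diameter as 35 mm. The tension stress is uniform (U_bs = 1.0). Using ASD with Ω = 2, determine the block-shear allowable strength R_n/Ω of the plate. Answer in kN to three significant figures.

Shear plane L_v = 45 + 4·120 = 525 mm; A_gv = 525 × 16 = 8400 mm².
A_nv = (525 − 4.5·35) × 16 = 5880 mm².
A_nt = (40 − 0.5·35) × 16 = 360 mm².
0.6 F_u A_nv = 1446 kN; 0.6 F_y A_gv = 1386 kN → shear yielding governs the shear term.
R_n = 1386 + 1.0 × 410 × 360 / 1000 = 1534 kN.
Allowable strength R_n/Ω = 1534 / 2 = 767 kN.

767 kN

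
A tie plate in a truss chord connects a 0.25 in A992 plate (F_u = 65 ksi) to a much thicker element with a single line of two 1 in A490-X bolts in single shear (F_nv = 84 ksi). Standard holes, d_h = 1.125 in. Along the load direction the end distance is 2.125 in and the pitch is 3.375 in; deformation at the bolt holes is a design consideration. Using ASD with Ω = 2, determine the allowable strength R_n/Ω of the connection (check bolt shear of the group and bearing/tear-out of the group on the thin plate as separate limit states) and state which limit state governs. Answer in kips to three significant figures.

Bolt shear: A_b = π·1²/4 = 0.7854 in²; R_n = 84 × 0.7854 × 2 × 1 = 131.9 kips → 131.9 / 2 = 66 kips.
Bearing (1.2 l_c t F_u ≤ 2.4 d t F_u): upper limit = 2.4·1·0.25·65 = 39 kips.
  Edge l_c = 2.125 − 1.125/2 = 1.562 → r_n = 30.47 kips; interior l_c = 3.375 − 1.125 = 2.25 → r_n = 39 kips.
  R_n,bearing = 1·30.47 + 1·39 = 69.47 kips → 69.47 / 2 = 34.7 kips.
Bearing governs: 34.7 kips.

34.7 kips (bearing governs)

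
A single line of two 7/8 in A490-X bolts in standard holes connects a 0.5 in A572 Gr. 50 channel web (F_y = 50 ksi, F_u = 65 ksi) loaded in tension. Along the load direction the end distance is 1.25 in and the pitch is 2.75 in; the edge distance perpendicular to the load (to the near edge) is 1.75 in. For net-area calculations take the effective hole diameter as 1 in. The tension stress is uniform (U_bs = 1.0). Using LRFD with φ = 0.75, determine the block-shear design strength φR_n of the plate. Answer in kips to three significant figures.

Shear plane L_v = 1.25 + 1·2.75 = 4 in; A_gv = 4 × 0.5 = 2 in².
A_nv = (4 − 1.5·1) × 0.5 = 1.25 in².
A_nt = (1.75 − 0.5·1) × 0.5 = 0.625 in².
0.6 F_u A_nv = 48.75 kips; 0.6 F_y A_gv = 60 kips → shear rupture governs the shear term.
R_n = 48.75 + 1.0 × 65 × 0.625 = 89.38 kips.
Design strength φR_n = 0.75 × 89.38 = 67 kips.

67 kips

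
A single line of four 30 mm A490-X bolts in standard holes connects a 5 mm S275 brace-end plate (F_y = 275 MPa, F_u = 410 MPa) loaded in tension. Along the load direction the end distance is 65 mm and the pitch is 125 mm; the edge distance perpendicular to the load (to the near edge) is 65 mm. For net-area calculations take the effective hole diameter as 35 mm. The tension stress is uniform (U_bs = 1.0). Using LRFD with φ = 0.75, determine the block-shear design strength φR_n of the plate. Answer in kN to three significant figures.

345 kN

Shear plane L_v = 65 + 3·125 = 440 mm; A_gv = 440 × 5 = 2200 mm².
A_nv = (440 − 3.5·35) × 5 = 1588 mm².
A_nt = (65 − 0.5·35) × 5 = 237.5 mm².
0.6 F_u A_nv = 390.5 kN; 0.6 F_y A_gv = 363 kN → shear yielding governs the shear term.
R_n = 363 + 1.0 × 410 × 237.5 / 1000 = 460.4 kN.
Design strength φR_n = 0.75 × 460.4 = 345 kN.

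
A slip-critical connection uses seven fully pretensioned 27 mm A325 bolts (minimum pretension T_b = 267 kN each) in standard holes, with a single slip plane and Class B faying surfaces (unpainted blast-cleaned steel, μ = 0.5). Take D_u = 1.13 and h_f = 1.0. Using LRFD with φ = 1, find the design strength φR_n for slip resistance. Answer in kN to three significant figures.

1060 kN

R_n = μ · D_u · h_f · T_b · n_s · n_b = 0.5 × 1.13 × 1.0 × 267 × 1 × 7 = 1056 kN.
Design strength φR_n = 1 × 1056 = 1060 kN.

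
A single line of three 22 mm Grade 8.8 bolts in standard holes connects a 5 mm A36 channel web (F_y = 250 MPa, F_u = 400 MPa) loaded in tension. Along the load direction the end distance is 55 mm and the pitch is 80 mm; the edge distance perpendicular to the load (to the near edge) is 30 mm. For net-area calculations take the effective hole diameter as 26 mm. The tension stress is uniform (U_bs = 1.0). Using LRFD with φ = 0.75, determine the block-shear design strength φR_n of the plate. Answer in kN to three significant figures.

Shear plane L_v = 55 + 2·80 = 215 mm; A_gv = 215 × 5 = 1075 mm².
A_nv = (215 − 2.5·26) × 5 = 750 mm².
A_nt = (30 − 0.5·26) × 5 = 85 mm².
0.6 F_u A_nv = 180 kN; 0.6 F_y A_gv = 161.2 kN → shear yielding governs the shear term.
R_n = 161.2 + 1.0 × 400 × 85 / 1000 = 195.2 kN.
Design strength φR_n = 0.75 × 195.2 = 146 kN.

146 kN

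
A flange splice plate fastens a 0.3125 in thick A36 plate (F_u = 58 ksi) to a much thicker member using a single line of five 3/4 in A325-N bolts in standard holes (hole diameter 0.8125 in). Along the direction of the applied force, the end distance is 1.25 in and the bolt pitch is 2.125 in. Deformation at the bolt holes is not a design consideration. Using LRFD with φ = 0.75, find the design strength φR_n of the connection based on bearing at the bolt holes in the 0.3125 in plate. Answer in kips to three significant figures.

Per bolt r_n = 1.5 l_c t F_u ≤ 3.0 d t F_u; upper limit = 3.0 × 0.75 × 0.3125 × 58 = 40.78 kips.
Edge bolt: l_c = 1.25 − 0.8125/2 = 0.8438 in → 1.5 × 0.8438 × 0.3125 × 58 = 22.94 → r_n = 22.94 kips.
Interior bolts: l_c = 2.125 − 0.8125 = 1.312 in → 1.5 × 1.312 × 0.3125 × 58 = 35.68 → r_n = 35.68 kips.
R_n = 1 × 22.94 + 4 × 35.68 = 165.7 kips.
Design strength φR_n = 0.75 × 165.7 = 124 kips.

124 kips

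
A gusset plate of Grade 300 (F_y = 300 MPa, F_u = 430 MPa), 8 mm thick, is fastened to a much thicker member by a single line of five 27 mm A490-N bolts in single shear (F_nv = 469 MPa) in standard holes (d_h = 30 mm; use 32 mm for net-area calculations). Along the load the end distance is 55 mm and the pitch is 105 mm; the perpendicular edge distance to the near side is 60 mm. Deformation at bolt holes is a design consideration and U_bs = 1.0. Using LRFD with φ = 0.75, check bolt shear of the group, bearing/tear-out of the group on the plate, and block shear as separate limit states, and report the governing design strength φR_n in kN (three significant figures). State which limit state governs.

Bolt shear: A_b = π·27²/4 = 572.6 mm²; R_n = 469 × 572.6 × 5 × 1 / 1000 = 1343 kN → 0.75 × 1343 = 1010 kN.
Bearing: edge l_c = 40, r_n = 165.1 kN; interior l_c = 75, r_n = 222.9 kN; R_n = 165.1 + 4·222.9 = 1057 kN → 793 kN.
Block shear: A_gv = 3800, A_nv = 2648, A_nt = 352 mm²; R_n = min(0.6F_uA_nv, 0.6F_yA_gv) + U_bs·F_u·A_nt = 834.5 kN → 626 kN.
Block shear governs: 626 kN.

626 kN (block shear governs)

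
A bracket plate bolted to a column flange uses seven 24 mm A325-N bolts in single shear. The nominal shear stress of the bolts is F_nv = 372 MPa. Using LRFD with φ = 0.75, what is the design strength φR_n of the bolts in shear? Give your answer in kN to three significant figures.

884 kN

A_b = π × 24² / 4 = 452.4 mm².
R_n = F_nv · A_b · n · n_s = 372 × 452.4 × 7 × 1 / 1000 = 1178 kN.
Design strength φR_n = 0.75 × 1178 = 884 kN.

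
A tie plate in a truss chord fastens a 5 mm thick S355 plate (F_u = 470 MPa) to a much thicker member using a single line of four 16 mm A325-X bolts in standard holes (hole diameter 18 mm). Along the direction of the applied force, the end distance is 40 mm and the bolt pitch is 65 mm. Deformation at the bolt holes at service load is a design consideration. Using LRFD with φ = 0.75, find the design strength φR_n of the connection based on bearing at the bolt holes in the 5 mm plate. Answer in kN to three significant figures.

Per bolt r_n = 1.2 l_c t F_u ≤ 2.4 d t F_u; upper limit = 2.4 × 16 × 5 × 470 / 1000 = 90.24 kN.
Edge bolt: l_c = 40 − 18/2 = 31 mm → 1.2 × 31 × 5 × 470 / 1000 = 87.42 → r_n = 87.42 kN.
Interior bolts: l_c = 65 − 18 = 47 mm → 1.2 × 47 × 5 × 470 / 1000 = 132.5 → r_n = 90.24 kN.
R_n = 1 × 87.42 + 3 × 90.24 = 358.1 kN.
Design strength φR_n = 0.75 × 358.1 = 269 kN.

269 kN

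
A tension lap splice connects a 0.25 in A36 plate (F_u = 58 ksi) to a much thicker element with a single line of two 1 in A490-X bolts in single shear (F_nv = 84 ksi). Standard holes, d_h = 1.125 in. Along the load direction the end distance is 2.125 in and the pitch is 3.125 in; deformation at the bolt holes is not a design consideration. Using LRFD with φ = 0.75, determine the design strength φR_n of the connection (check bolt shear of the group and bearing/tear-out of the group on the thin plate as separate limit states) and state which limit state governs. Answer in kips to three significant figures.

Bolt shear: A_b = π·1²/4 = 0.7854 in²; R_n = 84 × 0.7854 × 2 × 1 = 131.9 kips → 0.75 × 131.9 = 99 kips.
Bearing (1.5 l_c t F_u ≤ 3.0 d t F_u): upper limit = 3.0·1·0.25·58 = 43.5 kips.
  Edge l_c = 2.125 − 1.125/2 = 1.562 → r_n = 33.98 kips; interior l_c = 3.125 − 1.125 = 2 → r_n = 43.5 kips.
  R_n,bearing = 1·33.98 + 1·43.5 = 77.48 kips → 0.75 × 77.48 = 58.1 kips.
Bearing governs: 58.1 kips.

58.1 kips (bearing governs)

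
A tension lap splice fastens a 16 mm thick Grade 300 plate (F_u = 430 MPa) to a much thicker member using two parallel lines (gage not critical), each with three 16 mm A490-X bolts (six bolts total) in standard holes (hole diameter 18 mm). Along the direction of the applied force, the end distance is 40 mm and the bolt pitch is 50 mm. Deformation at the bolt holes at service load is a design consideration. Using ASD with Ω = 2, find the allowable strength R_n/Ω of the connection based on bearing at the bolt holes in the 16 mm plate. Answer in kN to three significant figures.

Per bolt r_n = 1.2 l_c t F_u ≤ 2.4 d t F_u; upper limit = 2.4 × 16 × 16 × 430 / 1000 = 264.2 kN.
Edge bolt: l_c = 40 − 18/2 = 31 mm → 1.2 × 31 × 16 × 430 / 1000 = 255.9 → r_n = 255.9 kN.
Interior bolts: l_c = 50 − 18 = 32 mm → 1.2 × 32 × 16 × 430 / 1000 = 264.2 → r_n = 264.2 kN.
R_n = 2 × 255.9 + 4 × 264.2 = 1569 kN.
Allowable strength R_n/Ω = 1569 / 2 = 784 kN.

784 kN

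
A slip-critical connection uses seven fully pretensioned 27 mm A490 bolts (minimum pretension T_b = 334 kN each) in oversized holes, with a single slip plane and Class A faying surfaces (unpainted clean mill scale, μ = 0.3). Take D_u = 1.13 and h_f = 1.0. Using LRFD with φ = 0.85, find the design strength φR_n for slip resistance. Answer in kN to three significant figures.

R_n = μ · D_u · h_f · T_b · n_s · n_b = 0.3 × 1.13 × 1.0 × 334 × 1 × 7 = 792.6 kN.
Design strength φR_n = 0.85 × 792.6 = 674 kN.

674 kN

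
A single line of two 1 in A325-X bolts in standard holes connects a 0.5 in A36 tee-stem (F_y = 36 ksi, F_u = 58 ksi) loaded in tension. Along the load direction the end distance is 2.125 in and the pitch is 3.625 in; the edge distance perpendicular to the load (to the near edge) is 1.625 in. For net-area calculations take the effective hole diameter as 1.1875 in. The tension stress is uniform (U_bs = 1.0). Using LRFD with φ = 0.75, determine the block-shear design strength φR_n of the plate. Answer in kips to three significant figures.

69 kips

Shear plane L_v = 2.125 + 1·3.625 = 5.75 in; A_gv = 5.75 × 0.5 = 2.875 in².
A_nv = (5.75 − 1.5·1.1875) × 0.5 = 1.984 in².
A_nt = (1.625 − 0.5·1.1875) × 0.5 = 0.5156 in².
0.6 F_u A_nv = 69.06 kips; 0.6 F_y A_gv = 62.1 kips → shear yielding governs the shear term.
R_n = 62.1 + 1.0 × 58 × 0.5156 = 92.01 kips.
Design strength φR_n = 0.75 × 92.01 = 69 kips.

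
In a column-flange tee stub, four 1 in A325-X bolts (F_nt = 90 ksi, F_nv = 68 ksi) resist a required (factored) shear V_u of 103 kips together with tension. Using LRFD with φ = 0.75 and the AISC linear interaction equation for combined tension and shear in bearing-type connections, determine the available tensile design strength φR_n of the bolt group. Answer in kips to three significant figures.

139 kips

A_b = π·1²/4 = 0.7854 in²; f_rv = 103 / (4 × 0.7854) = 32.79 ksi.
F'_nt = 1.3 F_nt − (F_nt / φF_nv) f_rv = 1.3·90 − (90/(0.75·68))·32.79 = 59.14 ksi, capped at F_nt → F'_nt = 59.14 ksi.
R_n = F'_nt · A_b · n = 59.14 × 0.7854 × 4 = 185.8 kips.
Design strength φR_n = 0.75 × 185.8 = 139 kips.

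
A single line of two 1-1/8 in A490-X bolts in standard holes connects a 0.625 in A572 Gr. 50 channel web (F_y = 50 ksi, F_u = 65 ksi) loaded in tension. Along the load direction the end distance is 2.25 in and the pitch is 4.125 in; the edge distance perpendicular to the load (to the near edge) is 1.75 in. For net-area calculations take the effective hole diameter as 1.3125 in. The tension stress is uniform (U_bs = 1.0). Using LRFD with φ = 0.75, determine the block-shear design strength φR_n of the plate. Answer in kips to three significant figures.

114 kips

Shear plane L_v = 2.25 + 1·4.125 = 6.375 in; A_gv = 6.375 × 0.625 = 3.984 in².
A_nv = (6.375 − 1.5·1.3125) × 0.625 = 2.754 in².
A_nt = (1.75 − 0.5·1.3125) × 0.625 = 0.6836 in².
0.6 F_u A_nv = 107.4 kips; 0.6 F_y A_gv = 119.5 kips → shear rupture governs the shear term.
R_n = 107.4 + 1.0 × 65 × 0.6836 = 151.8 kips.
Design strength φR_n = 0.75 × 151.8 = 114 kips.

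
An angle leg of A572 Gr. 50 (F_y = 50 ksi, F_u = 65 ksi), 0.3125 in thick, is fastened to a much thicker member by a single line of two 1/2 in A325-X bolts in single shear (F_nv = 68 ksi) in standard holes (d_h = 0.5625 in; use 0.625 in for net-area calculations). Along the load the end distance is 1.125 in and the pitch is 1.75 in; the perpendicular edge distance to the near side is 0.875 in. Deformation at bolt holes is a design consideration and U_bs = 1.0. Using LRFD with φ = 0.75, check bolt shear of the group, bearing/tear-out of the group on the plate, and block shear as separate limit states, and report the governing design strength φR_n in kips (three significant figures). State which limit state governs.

20 kips (bolt shear governs)

Bolt shear: A_b = π·0.5²/4 = 0.1963 in²; R_n = 68 × 0.1963 × 2 × 1 = 26.7 kips → 0.75 × 26.7 = 20 kips.
Bearing: edge l_c = 0.8438, r_n = 20.57 kips; interior l_c = 1.188, r_n = 24.38 kips; R_n = 20.57 + 1·24.38 = 44.94 kips → 33.7 kips.
Block shear: A_gv = 0.8984, A_nv = 0.6055, A_nt = 0.1758 in²; R_n = min(0.6F_uA_nv, 0.6F_yA_gv) + U_bs·F_u·A_nt = 35.04 kips → 26.3 kips.
Bolt shear governs: 20 kips.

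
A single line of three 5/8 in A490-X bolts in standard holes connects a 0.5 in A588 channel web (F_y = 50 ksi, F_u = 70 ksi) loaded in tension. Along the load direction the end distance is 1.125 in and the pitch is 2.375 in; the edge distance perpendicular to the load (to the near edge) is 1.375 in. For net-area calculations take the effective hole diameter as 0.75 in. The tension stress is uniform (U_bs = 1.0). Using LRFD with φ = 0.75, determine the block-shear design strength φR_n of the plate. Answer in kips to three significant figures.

Shear plane L_v = 1.125 + 2·2.375 = 5.875 in; A_gv = 5.875 × 0.5 = 2.938 in².
A_nv = (5.875 − 2.5·0.75) × 0.5 = 2 in².
A_nt = (1.375 − 0.5·0.75) × 0.5 = 0.5 in².
0.6 F_u A_nv = 84 kips; 0.6 F_y A_gv = 88.12 kips → shear rupture governs the shear term.
R_n = 84 + 1.0 × 70 × 0.5 = 119 kips.
Design strength φR_n = 0.75 × 119 = 89.2 kips.

89.2 kips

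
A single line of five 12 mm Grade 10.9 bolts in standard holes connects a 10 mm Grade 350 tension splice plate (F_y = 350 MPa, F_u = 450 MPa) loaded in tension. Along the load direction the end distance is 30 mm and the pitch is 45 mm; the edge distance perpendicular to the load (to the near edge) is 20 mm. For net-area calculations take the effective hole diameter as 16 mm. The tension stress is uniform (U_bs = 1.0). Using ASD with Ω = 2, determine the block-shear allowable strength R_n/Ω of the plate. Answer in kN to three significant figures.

Shear plane L_v = 30 + 4·45 = 210 mm; A_gv = 210 × 10 = 2100 mm².
A_nv = (210 − 4.5·16) × 10 = 1380 mm².
A_nt = (20 − 0.5·16) × 10 = 120 mm².
0.6 F_u A_nv = 372.6 kN; 0.6 F_y A_gv = 441 kN → shear rupture governs the shear term.
R_n = 372.6 + 1.0 × 450 × 120 / 1000 = 426.6 kN.
Allowable strength R_n/Ω = 426.6 / 2 = 213 kN.

213 kN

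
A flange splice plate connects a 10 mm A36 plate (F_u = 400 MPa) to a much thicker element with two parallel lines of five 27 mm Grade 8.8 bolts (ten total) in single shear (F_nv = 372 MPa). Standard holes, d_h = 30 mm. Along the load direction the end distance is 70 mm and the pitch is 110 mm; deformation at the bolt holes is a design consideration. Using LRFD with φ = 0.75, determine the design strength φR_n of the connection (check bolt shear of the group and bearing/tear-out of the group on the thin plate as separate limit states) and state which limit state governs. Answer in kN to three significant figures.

Bolt shear: A_b = π·27²/4 = 572.6 mm²; R_n = 372 × 572.6 × 10 × 1 / 1000 = 2130 kN → 0.75 × 2130 = 1600 kN.
Bearing (1.2 l_c t F_u ≤ 2.4 d t F_u): upper limit = 2.4·27·10·400 / 1000 = 259.2 kN.
  Edge l_c = 70 − 30/2 = 55 → r_n = 259.2 kN; interior l_c = 110 − 30 = 80 → r_n = 259.2 kN.
  R_n,bearing = 2·259.2 + 8·259.2 = 2592 kN → 0.75 × 2592 = 1940 kN.
Bolt shear governs: 1600 kN.

1600 kN (bolt shear governs)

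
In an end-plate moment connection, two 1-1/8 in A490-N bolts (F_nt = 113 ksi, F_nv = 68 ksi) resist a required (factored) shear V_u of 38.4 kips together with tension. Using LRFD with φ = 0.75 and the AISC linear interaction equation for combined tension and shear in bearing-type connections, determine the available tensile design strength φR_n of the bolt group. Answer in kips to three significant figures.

A_b = π·1.125²/4 = 0.994 in²; f_rv = 38.4 / (2 × 0.994) = 19.32 ksi.
F'_nt = 1.3 F_nt − (F_nt / φF_nv) f_rv = 1.3·113 − (113/(0.75·68))·19.32 = 104.1 ksi, capped at F_nt → F'_nt = 104.1 ksi.
R_n = F'_nt · A_b · n = 104.1 × 0.994 × 2 = 207 kips.
Design strength φR_n = 0.75 × 207 = 155 kips.

155 kips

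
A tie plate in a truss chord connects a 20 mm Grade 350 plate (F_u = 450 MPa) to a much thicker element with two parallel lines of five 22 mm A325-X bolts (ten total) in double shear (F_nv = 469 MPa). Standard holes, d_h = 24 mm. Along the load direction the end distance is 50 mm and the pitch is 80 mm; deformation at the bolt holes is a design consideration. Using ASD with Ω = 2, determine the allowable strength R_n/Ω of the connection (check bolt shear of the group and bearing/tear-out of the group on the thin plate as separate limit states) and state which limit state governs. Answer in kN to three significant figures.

Bolt shear: A_b = π·22²/4 = 380.1 mm²; R_n = 469 × 380.1 × 10 × 2 / 1000 = 3566 kN → 3566 / 2 = 1780 kN.
Bearing (1.2 l_c t F_u ≤ 2.4 d t F_u): upper limit = 2.4·22·20·450 / 1000 = 475.2 kN.
  Edge l_c = 50 − 24/2 = 38 → r_n = 410.4 kN; interior l_c = 80 − 24 = 56 → r_n = 475.2 kN.
  R_n,bearing = 2·410.4 + 8·475.2 = 4622 kN → 4622 / 2 = 2310 kN.
Bolt shear governs: 1780 kN.

1780 kN (bolt shear governs)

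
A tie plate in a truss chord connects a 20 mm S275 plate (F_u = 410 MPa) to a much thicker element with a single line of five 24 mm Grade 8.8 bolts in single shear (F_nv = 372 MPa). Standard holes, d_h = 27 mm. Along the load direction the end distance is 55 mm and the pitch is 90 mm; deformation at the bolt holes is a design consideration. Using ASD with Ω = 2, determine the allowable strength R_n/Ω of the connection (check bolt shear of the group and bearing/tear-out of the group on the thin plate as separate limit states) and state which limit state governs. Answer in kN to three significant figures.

421 kN (bolt shear governs)

Bolt shear: A_b = π·24²/4 = 452.4 mm²; R_n = 372 × 452.4 × 5 × 1 / 1000 = 841.4 kN → 841.4 / 2 = 421 kN.
Bearing (1.2 l_c t F_u ≤ 2.4 d t F_u): upper limit = 2.4·24·20·410 / 1000 = 472.3 kN.
  Edge l_c = 55 − 27/2 = 41.5 → r_n = 408.4 kN; interior l_c = 90 − 27 = 63 → r_n = 472.3 kN.
  R_n,bearing = 1·408.4 + 4·472.3 = 2298 kN → 2298 / 2 = 1150 kN.
Bolt shear governs: 421 kN.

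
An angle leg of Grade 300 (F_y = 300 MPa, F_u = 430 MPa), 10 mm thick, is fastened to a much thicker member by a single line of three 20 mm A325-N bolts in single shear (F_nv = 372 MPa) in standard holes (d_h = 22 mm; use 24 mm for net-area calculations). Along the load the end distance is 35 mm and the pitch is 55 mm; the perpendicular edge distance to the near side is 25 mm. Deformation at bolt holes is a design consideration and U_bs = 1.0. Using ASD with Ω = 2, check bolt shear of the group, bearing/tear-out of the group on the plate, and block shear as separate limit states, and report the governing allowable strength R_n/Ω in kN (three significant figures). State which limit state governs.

Bolt shear: A_b = π·20²/4 = 314.2 mm²; R_n = 372 × 314.2 × 3 × 1 / 1000 = 350.6 kN → 350.6 / 2 = 175 kN.
Bearing: edge l_c = 24, r_n = 123.8 kN; interior l_c = 33, r_n = 170.3 kN; R_n = 123.8 + 2·170.3 = 464.4 kN → 232 kN.
Block shear: A_gv = 1450, A_nv = 850, A_nt = 130 mm²; R_n = min(0.6F_uA_nv, 0.6F_yA_gv) + U_bs·F_u·A_nt = 275.2 kN → 138 kN.
Block shear governs: 138 kN.

138 kN (block shear governs)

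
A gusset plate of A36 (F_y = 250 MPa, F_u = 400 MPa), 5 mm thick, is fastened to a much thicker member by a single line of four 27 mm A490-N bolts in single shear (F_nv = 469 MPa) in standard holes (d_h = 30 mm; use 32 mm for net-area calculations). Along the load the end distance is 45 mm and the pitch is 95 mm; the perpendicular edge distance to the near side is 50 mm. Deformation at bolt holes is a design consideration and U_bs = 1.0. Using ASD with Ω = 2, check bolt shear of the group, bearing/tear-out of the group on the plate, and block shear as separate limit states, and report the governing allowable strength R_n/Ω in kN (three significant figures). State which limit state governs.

158 kN (block shear governs)

Bolt shear: A_b = π·27²/4 = 572.6 mm²; R_n = 469 × 572.6 × 4 × 1 / 1000 = 1074 kN → 1074 / 2 = 537 kN.
Bearing: edge l_c = 30, r_n = 72 kN; interior l_c = 65, r_n = 129.6 kN; R_n = 72 + 3·129.6 = 460.8 kN → 230 kN.
Block shear: A_gv = 1650, A_nv = 1090, A_nt = 170 mm²; R_n = min(0.6F_uA_nv, 0.6F_yA_gv) + U_bs·F_u·A_nt = 315.5 kN → 158 kN.
Block shear governs: 158 kN.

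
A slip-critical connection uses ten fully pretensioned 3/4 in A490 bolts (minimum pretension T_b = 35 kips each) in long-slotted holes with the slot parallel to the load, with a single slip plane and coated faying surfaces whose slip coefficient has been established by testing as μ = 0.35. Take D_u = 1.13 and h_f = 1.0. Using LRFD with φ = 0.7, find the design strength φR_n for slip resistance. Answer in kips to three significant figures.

96.9 kips

R_n = μ · D_u · h_f · T_b · n_s · n_b = 0.35 × 1.13 × 1.0 × 35 × 1 × 10 = 138.4 kips.
Design strength φR_n = 0.7 × 138.4 = 96.9 kips.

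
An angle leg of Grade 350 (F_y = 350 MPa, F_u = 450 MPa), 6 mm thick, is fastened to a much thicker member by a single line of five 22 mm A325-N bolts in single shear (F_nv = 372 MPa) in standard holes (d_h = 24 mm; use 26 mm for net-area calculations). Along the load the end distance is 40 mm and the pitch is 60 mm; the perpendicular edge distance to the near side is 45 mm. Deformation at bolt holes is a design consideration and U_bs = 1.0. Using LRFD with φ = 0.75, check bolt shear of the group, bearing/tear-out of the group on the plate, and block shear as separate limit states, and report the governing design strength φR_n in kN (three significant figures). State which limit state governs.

Bolt shear: A_b = π·22²/4 = 380.1 mm²; R_n = 372 × 380.1 × 5 × 1 / 1000 = 707 kN → 0.75 × 707 = 530 kN.
Bearing: edge l_c = 28, r_n = 90.72 kN; interior l_c = 36, r_n = 116.6 kN; R_n = 90.72 + 4·116.6 = 557.3 kN → 418 kN.
Block shear: A_gv = 1680, A_nv = 978, A_nt = 192 mm²; R_n = min(0.6F_uA_nv, 0.6F_yA_gv) + U_bs·F_u·A_nt = 350.5 kN → 263 kN.
Block shear governs: 263 kN.

263 kN (block shear governs)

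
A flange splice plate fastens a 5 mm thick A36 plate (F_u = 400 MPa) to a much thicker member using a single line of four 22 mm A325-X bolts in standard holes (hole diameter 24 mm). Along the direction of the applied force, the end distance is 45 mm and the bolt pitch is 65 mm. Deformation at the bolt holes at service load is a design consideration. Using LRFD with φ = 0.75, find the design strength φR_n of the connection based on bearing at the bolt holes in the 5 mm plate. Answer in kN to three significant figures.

281 kN

Per bolt r_n = 1.2 l_c t F_u ≤ 2.4 d t F_u; upper limit = 2.4 × 22 × 5 × 400 / 1000 = 105.6 kN.
Edge bolt: l_c = 45 − 24/2 = 33 mm → 1.2 × 33 × 5 × 400 / 1000 = 79.2 → r_n = 79.2 kN.
Interior bolts: l_c = 65 − 24 = 41 mm → 1.2 × 41 × 5 × 400 / 1000 = 98.4 → r_n = 98.4 kN.
R_n = 1 × 79.2 + 3 × 98.4 = 374.4 kN.
Design strength φR_n = 0.75 × 374.4 = 281 kN.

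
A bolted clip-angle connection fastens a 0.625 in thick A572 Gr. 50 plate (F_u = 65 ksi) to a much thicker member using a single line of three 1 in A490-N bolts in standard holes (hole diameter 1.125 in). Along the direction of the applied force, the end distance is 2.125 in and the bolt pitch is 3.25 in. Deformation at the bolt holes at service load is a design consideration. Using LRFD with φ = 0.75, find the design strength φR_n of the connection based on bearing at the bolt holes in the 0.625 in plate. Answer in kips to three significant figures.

Per bolt r_n = 1.2 l_c t F_u ≤ 2.4 d t F_u; upper limit = 2.4 × 1 × 0.625 × 65 = 97.5 kips.
Edge bolt: l_c = 2.125 − 1.125/2 = 1.562 in → 1.2 × 1.562 × 0.625 × 65 = 76.17 → r_n = 76.17 kips.
Interior bolts: l_c = 3.25 − 1.125 = 2.125 in → 1.2 × 2.125 × 0.625 × 65 = 103.6 → r_n = 97.5 kips.
R_n = 1 × 76.17 + 2 × 97.5 = 271.2 kips.
Design strength φR_n = 0.75 × 271.2 = 203 kips.

203 kips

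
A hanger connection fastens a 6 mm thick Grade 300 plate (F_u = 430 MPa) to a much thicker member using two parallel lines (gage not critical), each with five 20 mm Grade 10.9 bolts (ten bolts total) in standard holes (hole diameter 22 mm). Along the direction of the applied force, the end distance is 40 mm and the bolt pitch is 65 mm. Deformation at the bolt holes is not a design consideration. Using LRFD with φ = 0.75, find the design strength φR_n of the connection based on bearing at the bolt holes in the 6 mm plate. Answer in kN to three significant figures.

1100 kN

Per bolt r_n = 1.5 l_c t F_u ≤ 3.0 d t F_u; upper limit = 3.0 × 20 × 6 × 430 / 1000 = 154.8 kN.
Edge bolt: l_c = 40 − 22/2 = 29 mm → 1.5 × 29 × 6 × 430 / 1000 = 112.2 → r_n = 112.2 kN.
Interior bolts: l_c = 65 − 22 = 43 mm → 1.5 × 43 × 6 × 430 / 1000 = 166.4 → r_n = 154.8 kN.
R_n = 2 × 112.2 + 8 × 154.8 = 1463 kN.
Design strength φR_n = 0.75 × 1463 = 1100 kN.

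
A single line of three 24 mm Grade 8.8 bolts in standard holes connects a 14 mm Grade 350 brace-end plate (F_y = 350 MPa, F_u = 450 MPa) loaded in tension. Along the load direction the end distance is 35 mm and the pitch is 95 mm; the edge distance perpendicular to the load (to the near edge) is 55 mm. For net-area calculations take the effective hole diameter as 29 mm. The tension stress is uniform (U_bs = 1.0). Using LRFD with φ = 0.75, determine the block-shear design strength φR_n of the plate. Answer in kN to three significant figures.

624 kN

Shear plane L_v = 35 + 2·95 = 225 mm; A_gv = 225 × 14 = 3150 mm².
A_nv = (225 − 2.5·29) × 14 = 2135 mm².
A_nt = (55 − 0.5·29) × 14 = 567 mm².
0.6 F_u A_nv = 576.5 kN; 0.6 F_y A_gv = 661.5 kN → shear rupture governs the shear term.
R_n = 576.5 + 1.0 × 450 × 567 / 1000 = 831.6 kN.
Design strength φR_n = 0.75 × 831.6 = 624 kN.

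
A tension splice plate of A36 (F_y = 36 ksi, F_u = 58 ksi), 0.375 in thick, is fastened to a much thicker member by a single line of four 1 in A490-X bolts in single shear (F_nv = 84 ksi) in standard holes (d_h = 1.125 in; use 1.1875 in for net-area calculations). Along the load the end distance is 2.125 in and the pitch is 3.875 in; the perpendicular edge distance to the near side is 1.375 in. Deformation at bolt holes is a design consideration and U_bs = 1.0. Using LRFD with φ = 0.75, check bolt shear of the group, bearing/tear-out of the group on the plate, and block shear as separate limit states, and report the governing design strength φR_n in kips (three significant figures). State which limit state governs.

Bolt shear: A_b = π·1²/4 = 0.7854 in²; R_n = 84 × 0.7854 × 4 × 1 = 263.9 kips → 0.75 × 263.9 = 198 kips.
Bearing: edge l_c = 1.562, r_n = 40.78 kips; interior l_c = 2.75, r_n = 52.2 kips; R_n = 40.78 + 3·52.2 = 197.4 kips → 148 kips.
Block shear: A_gv = 5.156, A_nv = 3.598, A_nt = 0.293 in²; R_n = min(0.6F_uA_nv, 0.6F_yA_gv) + U_bs·F_u·A_nt = 128.4 kips → 96.3 kips.
Block shear governs: 96.3 kips.

96.3 kips (block shear governs)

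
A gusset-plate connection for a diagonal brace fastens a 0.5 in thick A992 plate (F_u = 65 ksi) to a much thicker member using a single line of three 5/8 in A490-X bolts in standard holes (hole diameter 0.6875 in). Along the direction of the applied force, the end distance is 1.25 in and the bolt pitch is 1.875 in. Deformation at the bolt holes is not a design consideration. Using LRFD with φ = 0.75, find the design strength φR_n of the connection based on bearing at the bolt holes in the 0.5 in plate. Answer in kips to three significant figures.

Per bolt r_n = 1.5 l_c t F_u ≤ 3.0 d t F_u; upper limit = 3.0 × 0.625 × 0.5 × 65 = 60.94 kips.
Edge bolt: l_c = 1.25 − 0.6875/2 = 0.9062 in → 1.5 × 0.9062 × 0.5 × 65 = 44.18 → r_n = 44.18 kips.
Interior bolts: l_c = 1.875 − 0.6875 = 1.188 in → 1.5 × 1.188 × 0.5 × 65 = 57.89 → r_n = 57.89 kips.
R_n = 1 × 44.18 + 2 × 57.89 = 160 kips.
Design strength φR_n = 0.75 × 160 = 120 kips.

120 kips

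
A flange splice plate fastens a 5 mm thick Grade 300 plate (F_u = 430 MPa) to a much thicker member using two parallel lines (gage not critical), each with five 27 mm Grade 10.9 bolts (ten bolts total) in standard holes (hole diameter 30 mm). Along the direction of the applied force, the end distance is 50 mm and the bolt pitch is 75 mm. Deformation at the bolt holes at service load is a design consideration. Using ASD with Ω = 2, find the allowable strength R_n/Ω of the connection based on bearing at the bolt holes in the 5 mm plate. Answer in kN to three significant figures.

555 kN

Per bolt r_n = 1.2 l_c t F_u ≤ 2.4 d t F_u; upper limit = 2.4 × 27 × 5 × 430 / 1000 = 139.3 kN.
Edge bolt: l_c = 50 − 30/2 = 35 mm → 1.2 × 35 × 5 × 430 / 1000 = 90.3 → r_n = 90.3 kN.
Interior bolts: l_c = 75 − 30 = 45 mm → 1.2 × 45 × 5 × 430 / 1000 = 116.1 → r_n = 116.1 kN.
R_n = 2 × 90.3 + 8 × 116.1 = 1109 kN.
Allowable strength R_n/Ω = 1109 / 2 = 555 kN.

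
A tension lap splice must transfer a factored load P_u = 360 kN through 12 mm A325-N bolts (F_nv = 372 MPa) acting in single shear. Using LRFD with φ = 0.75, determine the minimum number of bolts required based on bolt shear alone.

A_b = π·12²/4 = 113.1 mm².
Per-bolt design strength φR_n = 0.75 × 372 × 113.1 × 1 / 1000 = 31.55 kN.
n ≥ 360 / 31.55 = 11.41 → use 12 bolts.

12 bolts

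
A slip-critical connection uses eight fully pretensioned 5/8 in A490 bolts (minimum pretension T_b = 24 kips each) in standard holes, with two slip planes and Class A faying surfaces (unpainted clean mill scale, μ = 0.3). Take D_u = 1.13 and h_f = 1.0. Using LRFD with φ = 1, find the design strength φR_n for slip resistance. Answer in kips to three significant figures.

130 kips

R_n = μ · D_u · h_f · T_b · n_s · n_b = 0.3 × 1.13 × 1.0 × 24 × 2 × 8 = 130.2 kips.
Design strength φR_n = 1 × 130.2 = 130 kips.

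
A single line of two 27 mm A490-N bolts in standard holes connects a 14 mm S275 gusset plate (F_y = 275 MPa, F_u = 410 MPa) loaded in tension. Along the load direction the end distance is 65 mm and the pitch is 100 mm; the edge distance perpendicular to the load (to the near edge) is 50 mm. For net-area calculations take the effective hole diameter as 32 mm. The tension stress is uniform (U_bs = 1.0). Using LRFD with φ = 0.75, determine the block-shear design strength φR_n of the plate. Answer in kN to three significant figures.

432 kN

Shear plane L_v = 65 + 1·100 = 165 mm; A_gv = 165 × 14 = 2310 mm².
A_nv = (165 − 1.5·32) × 14 = 1638 mm².
A_nt = (50 − 0.5·32) × 14 = 476 mm².
0.6 F_u A_nv = 402.9 kN; 0.6 F_y A_gv = 381.2 kN → shear yielding governs the shear term.
R_n = 381.2 + 1.0 × 410 × 476 / 1000 = 576.3 kN.
Design strength φR_n = 0.75 × 576.3 = 432 kN.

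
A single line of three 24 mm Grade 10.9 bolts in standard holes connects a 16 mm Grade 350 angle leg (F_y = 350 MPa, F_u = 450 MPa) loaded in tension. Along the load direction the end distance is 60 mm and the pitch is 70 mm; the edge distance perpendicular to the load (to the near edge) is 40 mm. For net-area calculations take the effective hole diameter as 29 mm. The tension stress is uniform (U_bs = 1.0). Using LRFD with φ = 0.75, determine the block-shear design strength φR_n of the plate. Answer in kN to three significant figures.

551 kN

Shear plane L_v = 60 + 2·70 = 200 mm; A_gv = 200 × 16 = 3200 mm².
A_nv = (200 − 2.5·29) × 16 = 2040 mm².
A_nt = (40 − 0.5·29) × 16 = 408 mm².
0.6 F_u A_nv = 550.8 kN; 0.6 F_y A_gv = 672 kN → shear rupture governs the shear term.
R_n = 550.8 + 1.0 × 450 × 408 / 1000 = 734.4 kN.
Design strength φR_n = 0.75 × 734.4 = 551 kN.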